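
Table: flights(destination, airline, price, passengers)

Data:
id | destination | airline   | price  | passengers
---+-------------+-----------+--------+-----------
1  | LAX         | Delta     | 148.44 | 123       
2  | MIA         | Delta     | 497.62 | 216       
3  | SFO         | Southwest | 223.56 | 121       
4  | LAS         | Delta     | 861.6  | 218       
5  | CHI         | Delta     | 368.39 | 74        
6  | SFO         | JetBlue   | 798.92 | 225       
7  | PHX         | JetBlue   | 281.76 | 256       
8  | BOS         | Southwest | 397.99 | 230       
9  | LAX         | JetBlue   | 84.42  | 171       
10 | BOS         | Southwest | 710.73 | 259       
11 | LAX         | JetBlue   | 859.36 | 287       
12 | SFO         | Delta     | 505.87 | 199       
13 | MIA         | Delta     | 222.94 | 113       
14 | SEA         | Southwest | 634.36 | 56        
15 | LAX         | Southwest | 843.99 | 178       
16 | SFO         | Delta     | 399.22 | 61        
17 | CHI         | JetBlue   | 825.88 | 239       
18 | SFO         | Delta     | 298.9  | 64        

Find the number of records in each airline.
SELECT airline, COUNT(*) as count
FROM flights
GROUP BY airline

Result:
  Delta: 8
  JetBlue: 5
  Southwest: 5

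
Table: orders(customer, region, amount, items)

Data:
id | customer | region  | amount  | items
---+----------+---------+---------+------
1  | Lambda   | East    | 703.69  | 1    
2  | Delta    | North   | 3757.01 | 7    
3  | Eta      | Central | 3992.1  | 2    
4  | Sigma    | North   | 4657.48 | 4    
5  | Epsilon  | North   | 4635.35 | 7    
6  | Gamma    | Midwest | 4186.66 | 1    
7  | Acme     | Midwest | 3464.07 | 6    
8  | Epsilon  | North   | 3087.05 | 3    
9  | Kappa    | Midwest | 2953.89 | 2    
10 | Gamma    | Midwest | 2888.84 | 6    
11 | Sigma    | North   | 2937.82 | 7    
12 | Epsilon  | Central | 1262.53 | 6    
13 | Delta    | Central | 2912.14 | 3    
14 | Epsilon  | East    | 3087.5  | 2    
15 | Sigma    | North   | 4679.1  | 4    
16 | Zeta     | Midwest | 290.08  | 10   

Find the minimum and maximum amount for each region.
SELECT region, MIN(amount), MAX(amount)
FROM orders
GROUP BY region

Result:
  Central: min=1262.53, max=3992.10
  East: min=703.69, max=3087.50
  Midwest: min=290.08, max=4186.66
  North: min=2937.82, max=4679.10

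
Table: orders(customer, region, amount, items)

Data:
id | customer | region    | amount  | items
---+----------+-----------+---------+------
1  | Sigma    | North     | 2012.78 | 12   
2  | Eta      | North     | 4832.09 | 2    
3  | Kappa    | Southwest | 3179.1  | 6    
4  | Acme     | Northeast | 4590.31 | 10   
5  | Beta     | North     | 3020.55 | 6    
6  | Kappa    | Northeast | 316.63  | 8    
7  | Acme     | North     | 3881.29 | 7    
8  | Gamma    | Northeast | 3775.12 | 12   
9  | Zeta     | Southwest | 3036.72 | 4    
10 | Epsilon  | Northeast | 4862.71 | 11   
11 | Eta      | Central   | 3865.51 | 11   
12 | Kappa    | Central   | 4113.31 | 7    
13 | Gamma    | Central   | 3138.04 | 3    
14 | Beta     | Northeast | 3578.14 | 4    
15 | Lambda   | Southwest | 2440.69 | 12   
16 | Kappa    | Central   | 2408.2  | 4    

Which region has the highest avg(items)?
SELECT region, AVG(items) as val
FROM orders
GROUP BY region
ORDER BY val DESC
LIMIT 1

Result: Northeast with avg(items) = 9.00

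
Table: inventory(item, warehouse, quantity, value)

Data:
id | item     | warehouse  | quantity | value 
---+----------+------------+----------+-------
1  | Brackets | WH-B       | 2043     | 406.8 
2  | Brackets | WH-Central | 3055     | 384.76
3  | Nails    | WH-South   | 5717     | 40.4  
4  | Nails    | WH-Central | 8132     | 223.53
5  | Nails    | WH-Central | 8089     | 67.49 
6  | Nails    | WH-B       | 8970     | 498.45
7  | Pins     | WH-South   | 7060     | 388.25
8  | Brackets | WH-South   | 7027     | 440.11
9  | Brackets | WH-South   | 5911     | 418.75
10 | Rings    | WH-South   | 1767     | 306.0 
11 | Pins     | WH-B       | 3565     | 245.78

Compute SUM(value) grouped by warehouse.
SELECT warehouse, SUM(value) as result
FROM inventory
GROUP BY warehouse

Result:
  WH-B: 1151.03
  WH-Central: 675.78
  WH-South: 1593.51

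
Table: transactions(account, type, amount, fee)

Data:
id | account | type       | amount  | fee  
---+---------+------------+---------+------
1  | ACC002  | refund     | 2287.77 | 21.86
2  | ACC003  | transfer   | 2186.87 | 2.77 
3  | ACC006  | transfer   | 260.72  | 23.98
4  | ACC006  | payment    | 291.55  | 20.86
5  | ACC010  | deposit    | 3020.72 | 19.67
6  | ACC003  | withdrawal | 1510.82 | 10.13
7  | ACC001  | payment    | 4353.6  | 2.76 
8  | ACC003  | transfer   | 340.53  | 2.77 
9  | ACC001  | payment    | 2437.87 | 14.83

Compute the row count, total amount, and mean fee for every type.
SELECT type,
       COUNT(*) as cnt,
       SUM(amount) as total_amount,
       AVG(fee) as avg_fee
FROM transactions
GROUP BY type

Result:
  deposit: 1 records, 3020.72 total amount, 19.67 avg fee
  payment: 3 records, 7083.02 total amount, 12.82 avg fee
  refund: 1 records, 2287.77 total amount, 21.86 avg fee
  transfer: 3 records, 2788.12 total amount, 9.84 avg fee
  withdrawal: 1 records, 1510.82 total amount, 10.13 avg fee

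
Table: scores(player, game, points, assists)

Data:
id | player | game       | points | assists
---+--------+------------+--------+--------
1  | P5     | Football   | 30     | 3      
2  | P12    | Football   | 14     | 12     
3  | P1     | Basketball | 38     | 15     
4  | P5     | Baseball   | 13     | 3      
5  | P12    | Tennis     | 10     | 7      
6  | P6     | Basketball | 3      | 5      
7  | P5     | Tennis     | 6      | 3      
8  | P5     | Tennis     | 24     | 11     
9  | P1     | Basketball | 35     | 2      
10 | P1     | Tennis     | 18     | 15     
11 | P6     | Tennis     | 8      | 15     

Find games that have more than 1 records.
SELECT game, COUNT(*) as cnt
FROM scores
GROUP BY game
HAVING COUNT(*) > 1

Result:
  Basketball: 3
  Football: 2
  Tennis: 5

Note: HAVING filters groups after aggregation, WHERE filters rows before.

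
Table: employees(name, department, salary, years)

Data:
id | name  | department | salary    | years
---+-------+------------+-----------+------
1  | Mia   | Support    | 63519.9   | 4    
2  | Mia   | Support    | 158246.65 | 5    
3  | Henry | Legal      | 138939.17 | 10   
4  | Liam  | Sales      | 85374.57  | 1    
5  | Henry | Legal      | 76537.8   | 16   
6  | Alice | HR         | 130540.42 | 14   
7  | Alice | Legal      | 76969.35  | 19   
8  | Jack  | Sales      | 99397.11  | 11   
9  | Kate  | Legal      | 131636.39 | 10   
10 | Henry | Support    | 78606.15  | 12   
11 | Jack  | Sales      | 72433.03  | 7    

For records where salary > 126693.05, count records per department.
SELECT department, COUNT(*)
FROM employees
WHERE salary > 126693.05
GROUP BY department

Note: WHERE filters rows before grouping.

Result:
  HR: 1
  Legal: 2
  Support: 1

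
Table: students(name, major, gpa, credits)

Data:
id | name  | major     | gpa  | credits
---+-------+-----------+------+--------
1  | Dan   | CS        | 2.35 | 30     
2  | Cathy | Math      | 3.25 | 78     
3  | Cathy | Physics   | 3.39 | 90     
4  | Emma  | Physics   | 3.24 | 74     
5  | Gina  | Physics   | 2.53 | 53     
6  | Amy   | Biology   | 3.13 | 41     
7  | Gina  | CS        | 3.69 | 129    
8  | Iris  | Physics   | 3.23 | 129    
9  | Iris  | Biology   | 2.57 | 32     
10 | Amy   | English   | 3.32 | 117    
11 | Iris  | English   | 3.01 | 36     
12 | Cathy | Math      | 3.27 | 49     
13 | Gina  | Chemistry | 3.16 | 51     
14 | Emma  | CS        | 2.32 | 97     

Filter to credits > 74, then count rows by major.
SELECT major, COUNT(*)
FROM students
WHERE credits > 74
GROUP BY major

Note: WHERE filters rows before grouping.

Result:
  CS: 2
  English: 1
  Math: 1
  Physics: 2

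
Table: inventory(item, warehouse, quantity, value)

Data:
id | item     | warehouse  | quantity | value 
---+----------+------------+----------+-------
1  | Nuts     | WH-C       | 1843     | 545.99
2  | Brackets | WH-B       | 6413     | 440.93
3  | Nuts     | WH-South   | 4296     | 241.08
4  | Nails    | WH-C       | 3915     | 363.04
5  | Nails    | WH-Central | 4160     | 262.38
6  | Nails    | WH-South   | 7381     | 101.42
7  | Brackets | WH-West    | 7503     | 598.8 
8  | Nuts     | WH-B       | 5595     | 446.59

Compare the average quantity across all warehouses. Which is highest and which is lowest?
SELECT warehouse, AVG(quantity)
FROM inventory
GROUP BY warehouse
ORDER BY AVG(quantity)

All groups:
  WH-C: 2879.00
  WH-Central: 4160.00
  WH-South: 5838.50
  WH-B: 6004.00
  WH-West: 7503.00

Highest: WH-West (7503.00)
Lowest: WH-C (2879.00)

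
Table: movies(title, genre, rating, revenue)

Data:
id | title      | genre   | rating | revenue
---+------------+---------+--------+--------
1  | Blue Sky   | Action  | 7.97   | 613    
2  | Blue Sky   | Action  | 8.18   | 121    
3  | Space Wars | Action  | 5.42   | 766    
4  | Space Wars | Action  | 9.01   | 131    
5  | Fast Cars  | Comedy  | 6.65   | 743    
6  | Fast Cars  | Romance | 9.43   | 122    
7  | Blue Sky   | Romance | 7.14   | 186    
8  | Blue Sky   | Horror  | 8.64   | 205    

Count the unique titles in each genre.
SELECT genre, COUNT(DISTINCT title)
FROM movies
GROUP BY genre

Result:
  Action: 2 distinct
  Comedy: 1 distinct
  Horror: 1 distinct
  Romance: 2 distinct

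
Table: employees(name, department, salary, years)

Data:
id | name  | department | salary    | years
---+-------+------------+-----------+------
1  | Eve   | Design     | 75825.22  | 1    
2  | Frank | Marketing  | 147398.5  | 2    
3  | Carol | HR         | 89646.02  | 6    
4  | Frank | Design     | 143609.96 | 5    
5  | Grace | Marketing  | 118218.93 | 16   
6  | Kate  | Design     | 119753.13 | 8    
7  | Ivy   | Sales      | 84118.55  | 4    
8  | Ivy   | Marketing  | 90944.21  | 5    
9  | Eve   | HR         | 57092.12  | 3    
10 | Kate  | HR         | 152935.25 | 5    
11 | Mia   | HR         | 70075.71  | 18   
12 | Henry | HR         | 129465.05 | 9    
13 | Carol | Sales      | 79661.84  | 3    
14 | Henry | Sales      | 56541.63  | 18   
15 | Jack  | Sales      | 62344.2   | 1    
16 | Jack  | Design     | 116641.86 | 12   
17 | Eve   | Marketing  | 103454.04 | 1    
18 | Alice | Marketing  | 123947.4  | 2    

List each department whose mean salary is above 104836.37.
SELECT department, AVG(salary)
FROM employees
GROUP BY department
HAVING AVG(salary) > 104836.37

Result:
  Design: avg=113957.54
  Marketing: avg=116792.62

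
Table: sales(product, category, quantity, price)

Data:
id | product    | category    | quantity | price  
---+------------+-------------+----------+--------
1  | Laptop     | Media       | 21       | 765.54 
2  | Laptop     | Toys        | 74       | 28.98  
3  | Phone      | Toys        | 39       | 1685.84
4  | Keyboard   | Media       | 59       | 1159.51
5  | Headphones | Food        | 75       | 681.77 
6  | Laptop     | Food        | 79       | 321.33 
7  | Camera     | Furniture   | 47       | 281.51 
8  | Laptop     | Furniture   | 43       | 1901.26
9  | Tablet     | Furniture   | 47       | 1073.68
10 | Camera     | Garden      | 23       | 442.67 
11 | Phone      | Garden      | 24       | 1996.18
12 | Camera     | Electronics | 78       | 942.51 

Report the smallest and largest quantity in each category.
SELECT category, MIN(quantity), MAX(quantity)
FROM sales
GROUP BY category

Result:
  Electronics: min=78, max=78
  Food: min=75, max=79
  Furniture: min=43, max=47
  Garden: min=23, max=24
  Media: min=21, max=59
  Toys: min=39, max=74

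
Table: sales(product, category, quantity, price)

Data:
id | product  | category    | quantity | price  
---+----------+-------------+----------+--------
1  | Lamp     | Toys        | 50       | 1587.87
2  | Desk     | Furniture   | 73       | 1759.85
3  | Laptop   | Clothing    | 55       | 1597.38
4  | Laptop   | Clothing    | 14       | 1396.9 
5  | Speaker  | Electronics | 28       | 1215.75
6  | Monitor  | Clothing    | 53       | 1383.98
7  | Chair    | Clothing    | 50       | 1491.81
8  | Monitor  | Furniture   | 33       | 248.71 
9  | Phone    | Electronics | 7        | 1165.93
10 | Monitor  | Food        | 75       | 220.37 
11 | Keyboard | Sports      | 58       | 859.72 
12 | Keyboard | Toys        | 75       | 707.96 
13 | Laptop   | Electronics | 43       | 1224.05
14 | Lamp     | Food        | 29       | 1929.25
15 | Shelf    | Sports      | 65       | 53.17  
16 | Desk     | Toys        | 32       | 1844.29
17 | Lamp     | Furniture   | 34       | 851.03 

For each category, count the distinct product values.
SELECT category, COUNT(DISTINCT product)
FROM sales
GROUP BY category

Result:
  Clothing: 3 distinct
  Electronics: 3 distinct
  Food: 2 distinct
  Furniture: 3 distinct
  Sports: 2 distinct
  Toys: 3 distinct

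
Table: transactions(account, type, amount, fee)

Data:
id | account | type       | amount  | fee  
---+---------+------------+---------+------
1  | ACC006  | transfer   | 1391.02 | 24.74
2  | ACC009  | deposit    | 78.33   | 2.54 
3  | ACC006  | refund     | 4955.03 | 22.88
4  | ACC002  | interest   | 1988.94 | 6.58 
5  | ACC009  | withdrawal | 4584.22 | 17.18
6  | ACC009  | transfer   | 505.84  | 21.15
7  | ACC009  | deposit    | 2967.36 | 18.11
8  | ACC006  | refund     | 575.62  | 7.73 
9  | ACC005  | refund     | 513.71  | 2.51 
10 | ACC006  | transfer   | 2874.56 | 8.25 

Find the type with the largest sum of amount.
SELECT type, SUM(amount) as val
FROM transactions
GROUP BY type
ORDER BY val DESC
LIMIT 1

Result: refund with sum(amount) = 6044.36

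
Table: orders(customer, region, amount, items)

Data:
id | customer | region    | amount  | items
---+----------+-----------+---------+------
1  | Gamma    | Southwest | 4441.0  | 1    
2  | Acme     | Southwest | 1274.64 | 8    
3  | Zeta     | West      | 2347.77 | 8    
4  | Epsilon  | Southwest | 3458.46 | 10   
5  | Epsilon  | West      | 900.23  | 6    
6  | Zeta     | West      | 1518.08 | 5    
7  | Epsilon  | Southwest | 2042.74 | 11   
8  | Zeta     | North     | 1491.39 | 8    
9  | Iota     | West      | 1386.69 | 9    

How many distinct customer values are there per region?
SELECT region, COUNT(DISTINCT customer)
FROM orders
GROUP BY region

Result:
  North: 1 distinct
  Southwest: 3 distinct
  West: 3 distinct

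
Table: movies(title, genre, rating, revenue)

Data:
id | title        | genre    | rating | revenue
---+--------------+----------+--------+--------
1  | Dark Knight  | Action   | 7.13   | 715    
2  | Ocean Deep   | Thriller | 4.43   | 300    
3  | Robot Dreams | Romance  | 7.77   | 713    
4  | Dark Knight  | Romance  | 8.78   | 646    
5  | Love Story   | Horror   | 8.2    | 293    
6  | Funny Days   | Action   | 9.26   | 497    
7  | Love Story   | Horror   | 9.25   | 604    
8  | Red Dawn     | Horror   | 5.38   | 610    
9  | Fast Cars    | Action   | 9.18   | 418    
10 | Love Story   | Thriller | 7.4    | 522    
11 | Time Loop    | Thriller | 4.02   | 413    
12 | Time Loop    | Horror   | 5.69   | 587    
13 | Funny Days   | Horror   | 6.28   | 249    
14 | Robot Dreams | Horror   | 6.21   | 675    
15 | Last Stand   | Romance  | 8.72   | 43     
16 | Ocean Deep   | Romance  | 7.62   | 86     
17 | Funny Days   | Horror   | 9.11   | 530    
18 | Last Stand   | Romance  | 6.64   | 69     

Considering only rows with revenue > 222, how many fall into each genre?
SELECT genre, COUNT(*)
FROM movies
WHERE revenue > 222
GROUP BY genre

Note: WHERE filters rows before grouping.

Result:
  Action: 3
  Horror: 7
  Romance: 2
  Thriller: 3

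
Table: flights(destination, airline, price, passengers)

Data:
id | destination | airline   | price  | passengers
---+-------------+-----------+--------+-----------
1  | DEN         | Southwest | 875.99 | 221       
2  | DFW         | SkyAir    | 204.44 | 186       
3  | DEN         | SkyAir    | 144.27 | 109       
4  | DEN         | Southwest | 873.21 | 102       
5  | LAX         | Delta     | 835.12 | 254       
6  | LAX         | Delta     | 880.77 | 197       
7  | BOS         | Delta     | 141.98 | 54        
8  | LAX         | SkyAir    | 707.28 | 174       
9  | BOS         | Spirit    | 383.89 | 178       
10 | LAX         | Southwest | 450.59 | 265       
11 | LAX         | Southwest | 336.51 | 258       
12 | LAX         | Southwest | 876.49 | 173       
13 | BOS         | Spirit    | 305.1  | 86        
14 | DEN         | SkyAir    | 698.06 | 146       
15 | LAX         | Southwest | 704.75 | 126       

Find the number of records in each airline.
SELECT airline, COUNT(*) as count
FROM flights
GROUP BY airline

Result:
  Delta: 3
  SkyAir: 4
  Southwest: 6
  Spirit: 2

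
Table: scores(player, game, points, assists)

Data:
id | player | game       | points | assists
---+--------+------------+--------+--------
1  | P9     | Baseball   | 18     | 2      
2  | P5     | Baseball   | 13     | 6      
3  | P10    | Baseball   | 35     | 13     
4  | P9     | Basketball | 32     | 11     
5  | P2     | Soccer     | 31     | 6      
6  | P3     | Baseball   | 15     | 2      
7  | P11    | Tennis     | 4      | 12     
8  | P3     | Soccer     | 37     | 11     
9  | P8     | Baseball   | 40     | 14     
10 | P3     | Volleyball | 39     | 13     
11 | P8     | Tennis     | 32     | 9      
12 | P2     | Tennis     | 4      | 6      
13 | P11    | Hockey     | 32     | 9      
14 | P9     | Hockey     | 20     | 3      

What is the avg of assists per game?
SELECT game, AVG(assists) as result
FROM scores
GROUP BY game

Result:
  Baseball: 7.40
  Basketball: 11.00
  Hockey: 6.00
  Soccer: 8.50
  Tennis: 9.00
  Volleyball: 13.00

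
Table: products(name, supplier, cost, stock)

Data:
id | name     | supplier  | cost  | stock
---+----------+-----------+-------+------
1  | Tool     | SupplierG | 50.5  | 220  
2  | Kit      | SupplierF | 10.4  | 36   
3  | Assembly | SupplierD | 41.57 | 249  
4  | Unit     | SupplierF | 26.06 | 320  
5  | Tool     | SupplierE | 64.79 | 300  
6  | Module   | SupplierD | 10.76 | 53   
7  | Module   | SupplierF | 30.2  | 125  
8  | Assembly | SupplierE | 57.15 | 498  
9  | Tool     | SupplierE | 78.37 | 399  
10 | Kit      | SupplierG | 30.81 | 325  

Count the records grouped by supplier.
SELECT supplier, COUNT(*) as count
FROM products
GROUP BY supplier

Result:
  SupplierD: 2
  SupplierE: 3
  SupplierF: 3
  SupplierG: 2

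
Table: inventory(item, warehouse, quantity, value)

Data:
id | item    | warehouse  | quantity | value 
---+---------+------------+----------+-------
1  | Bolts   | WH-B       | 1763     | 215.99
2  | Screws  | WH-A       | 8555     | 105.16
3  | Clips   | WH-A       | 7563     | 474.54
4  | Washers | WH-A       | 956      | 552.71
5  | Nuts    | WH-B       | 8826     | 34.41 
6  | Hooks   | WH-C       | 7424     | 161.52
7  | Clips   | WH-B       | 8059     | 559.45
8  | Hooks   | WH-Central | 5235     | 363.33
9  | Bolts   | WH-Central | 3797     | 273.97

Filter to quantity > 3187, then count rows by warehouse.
SELECT warehouse, COUNT(*)
FROM inventory
WHERE quantity > 3187
GROUP BY warehouse

Note: WHERE filters rows before grouping.

Result:
  WH-A: 2
  WH-B: 2
  WH-C: 1
  WH-Central: 2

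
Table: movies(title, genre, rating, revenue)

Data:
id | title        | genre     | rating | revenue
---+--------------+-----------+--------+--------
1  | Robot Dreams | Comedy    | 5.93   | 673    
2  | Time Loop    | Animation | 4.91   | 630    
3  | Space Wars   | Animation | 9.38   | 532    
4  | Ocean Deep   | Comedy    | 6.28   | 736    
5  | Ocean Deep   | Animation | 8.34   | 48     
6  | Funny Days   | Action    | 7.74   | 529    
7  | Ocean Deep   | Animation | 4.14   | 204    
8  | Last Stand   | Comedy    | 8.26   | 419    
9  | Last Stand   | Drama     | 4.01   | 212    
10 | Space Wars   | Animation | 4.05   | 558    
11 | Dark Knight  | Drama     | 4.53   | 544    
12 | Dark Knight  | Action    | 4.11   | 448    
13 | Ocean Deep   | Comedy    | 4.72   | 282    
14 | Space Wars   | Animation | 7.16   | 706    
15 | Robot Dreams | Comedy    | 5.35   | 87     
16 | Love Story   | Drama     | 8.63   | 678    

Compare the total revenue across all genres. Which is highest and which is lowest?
SELECT genre, SUM(revenue)
FROM movies
GROUP BY genre
ORDER BY SUM(revenue)

All groups:
  Action: 977
  Drama: 1434
  Comedy: 2197
  Animation: 2678

Highest: Animation (2678)
Lowest: Action (977)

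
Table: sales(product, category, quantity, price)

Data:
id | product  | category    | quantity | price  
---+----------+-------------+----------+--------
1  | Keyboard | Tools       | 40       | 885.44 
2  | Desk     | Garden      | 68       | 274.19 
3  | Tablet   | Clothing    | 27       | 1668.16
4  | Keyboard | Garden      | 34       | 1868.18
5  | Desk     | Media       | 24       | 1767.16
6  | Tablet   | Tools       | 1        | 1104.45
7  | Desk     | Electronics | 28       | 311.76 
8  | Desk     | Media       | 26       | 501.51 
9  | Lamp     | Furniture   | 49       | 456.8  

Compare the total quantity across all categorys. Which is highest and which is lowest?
SELECT category, SUM(quantity)
FROM sales
GROUP BY category
ORDER BY SUM(quantity)

All groups:
  Clothing: 27
  Electronics: 28
  Tools: 41
  Furniture: 49
  Media: 50
  Garden: 102

Highest: Garden (102)
Lowest: Clothing (27)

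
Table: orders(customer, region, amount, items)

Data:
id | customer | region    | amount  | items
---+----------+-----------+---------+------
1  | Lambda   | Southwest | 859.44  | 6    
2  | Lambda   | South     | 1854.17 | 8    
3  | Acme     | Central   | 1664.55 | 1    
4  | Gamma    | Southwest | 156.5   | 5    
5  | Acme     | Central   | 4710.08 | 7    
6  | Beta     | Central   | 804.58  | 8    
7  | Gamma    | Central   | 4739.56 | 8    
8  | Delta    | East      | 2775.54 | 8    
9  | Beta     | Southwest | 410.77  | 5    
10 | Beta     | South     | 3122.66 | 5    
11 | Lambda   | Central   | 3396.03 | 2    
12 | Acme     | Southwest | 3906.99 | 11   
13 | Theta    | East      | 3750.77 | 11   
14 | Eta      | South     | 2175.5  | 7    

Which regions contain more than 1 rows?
SELECT region, COUNT(*) as cnt
FROM orders
GROUP BY region
HAVING COUNT(*) > 1

Result:
  Central: 5
  East: 2
  South: 3
  Southwest: 4

Note: HAVING filters groups after aggregation, WHERE filters rows before.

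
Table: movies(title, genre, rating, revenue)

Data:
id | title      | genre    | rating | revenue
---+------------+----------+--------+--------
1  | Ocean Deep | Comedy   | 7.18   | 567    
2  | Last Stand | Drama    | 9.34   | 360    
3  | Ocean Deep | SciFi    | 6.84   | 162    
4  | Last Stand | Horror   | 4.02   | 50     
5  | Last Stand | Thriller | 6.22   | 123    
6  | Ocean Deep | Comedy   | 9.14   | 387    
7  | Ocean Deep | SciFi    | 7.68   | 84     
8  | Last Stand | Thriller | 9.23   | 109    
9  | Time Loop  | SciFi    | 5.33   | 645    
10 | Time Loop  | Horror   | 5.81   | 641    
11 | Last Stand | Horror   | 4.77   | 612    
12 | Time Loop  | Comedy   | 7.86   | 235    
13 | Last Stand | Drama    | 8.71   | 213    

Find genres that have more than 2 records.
SELECT genre, COUNT(*) as cnt
FROM movies
GROUP BY genre
HAVING COUNT(*) > 2

Result:
  Comedy: 3
  Horror: 3
  SciFi: 3

Note: HAVING filters groups after aggregation, WHERE filters rows before.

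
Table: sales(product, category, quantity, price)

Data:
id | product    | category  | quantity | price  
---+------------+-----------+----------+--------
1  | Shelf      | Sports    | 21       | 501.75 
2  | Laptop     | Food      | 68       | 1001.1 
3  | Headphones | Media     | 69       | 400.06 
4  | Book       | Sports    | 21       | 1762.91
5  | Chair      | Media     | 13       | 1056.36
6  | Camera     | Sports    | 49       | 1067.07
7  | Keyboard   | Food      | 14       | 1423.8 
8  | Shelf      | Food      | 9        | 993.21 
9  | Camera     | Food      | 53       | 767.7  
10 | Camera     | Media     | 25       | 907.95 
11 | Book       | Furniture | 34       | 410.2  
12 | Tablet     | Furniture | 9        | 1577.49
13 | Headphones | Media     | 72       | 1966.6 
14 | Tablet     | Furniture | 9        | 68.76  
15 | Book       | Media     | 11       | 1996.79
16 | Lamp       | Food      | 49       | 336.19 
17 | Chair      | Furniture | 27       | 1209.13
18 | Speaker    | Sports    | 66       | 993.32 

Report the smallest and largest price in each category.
SELECT category, MIN(price), MAX(price)
FROM sales
GROUP BY category

Result:
  Food: min=336.19, max=1423.80
  Furniture: min=68.76, max=1577.49
  Media: min=400.06, max=1996.79
  Sports: min=501.75, max=1762.91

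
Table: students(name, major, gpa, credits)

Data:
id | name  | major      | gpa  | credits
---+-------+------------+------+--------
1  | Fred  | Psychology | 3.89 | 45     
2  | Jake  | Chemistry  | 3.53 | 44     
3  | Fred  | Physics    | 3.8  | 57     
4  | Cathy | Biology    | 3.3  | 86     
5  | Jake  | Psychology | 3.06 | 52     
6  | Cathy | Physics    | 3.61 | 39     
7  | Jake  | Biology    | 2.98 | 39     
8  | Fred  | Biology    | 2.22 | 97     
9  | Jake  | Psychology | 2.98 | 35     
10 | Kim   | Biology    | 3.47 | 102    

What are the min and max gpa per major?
SELECT major, MIN(gpa), MAX(gpa)
FROM students
GROUP BY major

Result:
  Biology: min=2.22, max=3.47
  Chemistry: min=3.53, max=3.53
  Physics: min=3.61, max=3.80
  Psychology: min=2.98, max=3.89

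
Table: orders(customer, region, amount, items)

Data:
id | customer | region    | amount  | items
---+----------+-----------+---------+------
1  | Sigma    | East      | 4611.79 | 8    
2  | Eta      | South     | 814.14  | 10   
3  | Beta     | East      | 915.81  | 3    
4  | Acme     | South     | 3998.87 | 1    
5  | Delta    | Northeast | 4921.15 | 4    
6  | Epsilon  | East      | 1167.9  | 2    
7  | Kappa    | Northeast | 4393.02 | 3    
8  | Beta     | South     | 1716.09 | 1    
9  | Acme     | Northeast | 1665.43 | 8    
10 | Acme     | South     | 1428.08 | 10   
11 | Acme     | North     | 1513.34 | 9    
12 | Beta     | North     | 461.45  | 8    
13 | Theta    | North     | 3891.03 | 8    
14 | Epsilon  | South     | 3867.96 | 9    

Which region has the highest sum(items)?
SELECT region, SUM(items) as val
FROM orders
GROUP BY region
ORDER BY val DESC
LIMIT 1

Result: South with sum(items) = 31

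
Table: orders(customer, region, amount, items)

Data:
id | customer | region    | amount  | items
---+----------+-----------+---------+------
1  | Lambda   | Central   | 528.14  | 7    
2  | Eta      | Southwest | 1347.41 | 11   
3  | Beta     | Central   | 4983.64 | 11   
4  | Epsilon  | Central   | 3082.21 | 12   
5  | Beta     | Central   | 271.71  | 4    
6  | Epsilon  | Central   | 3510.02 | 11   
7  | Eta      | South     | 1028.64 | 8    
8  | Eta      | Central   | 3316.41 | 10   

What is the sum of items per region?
SELECT region, SUM(items) as result
FROM orders
GROUP BY region

Result:
  Central: 55
  South: 8
  Southwest: 11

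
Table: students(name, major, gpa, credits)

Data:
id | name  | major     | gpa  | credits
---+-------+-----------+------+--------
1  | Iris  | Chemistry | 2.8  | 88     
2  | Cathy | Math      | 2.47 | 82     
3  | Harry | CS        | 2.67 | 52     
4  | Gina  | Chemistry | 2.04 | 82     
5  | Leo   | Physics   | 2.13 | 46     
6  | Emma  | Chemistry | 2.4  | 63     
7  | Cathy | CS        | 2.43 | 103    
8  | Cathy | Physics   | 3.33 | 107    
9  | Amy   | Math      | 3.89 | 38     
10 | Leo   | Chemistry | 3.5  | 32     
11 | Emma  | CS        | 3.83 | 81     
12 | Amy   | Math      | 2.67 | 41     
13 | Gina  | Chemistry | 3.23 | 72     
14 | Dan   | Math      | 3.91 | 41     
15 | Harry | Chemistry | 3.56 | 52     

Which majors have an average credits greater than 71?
SELECT major, AVG(credits)
FROM students
GROUP BY major
HAVING AVG(credits) > 71

Result:
  CS: avg=78.67
  Physics: avg=76.50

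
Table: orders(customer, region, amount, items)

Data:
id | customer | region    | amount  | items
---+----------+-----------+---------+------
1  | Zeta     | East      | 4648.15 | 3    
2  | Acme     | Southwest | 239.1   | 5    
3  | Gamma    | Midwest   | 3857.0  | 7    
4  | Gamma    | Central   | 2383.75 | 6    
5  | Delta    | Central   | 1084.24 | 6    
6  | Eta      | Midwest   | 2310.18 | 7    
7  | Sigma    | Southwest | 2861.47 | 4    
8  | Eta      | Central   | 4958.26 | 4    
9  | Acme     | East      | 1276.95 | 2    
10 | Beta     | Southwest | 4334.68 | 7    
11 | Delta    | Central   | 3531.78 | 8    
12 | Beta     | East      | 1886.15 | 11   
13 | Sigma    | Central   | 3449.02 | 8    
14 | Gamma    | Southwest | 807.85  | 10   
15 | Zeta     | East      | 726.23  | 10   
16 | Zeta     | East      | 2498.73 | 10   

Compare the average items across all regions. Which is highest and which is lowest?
SELECT region, AVG(items)
FROM orders
GROUP BY region
ORDER BY AVG(items)

All groups:
  Central: 6.40
  Southwest: 6.50
  Midwest: 7.00
  East: 7.20

Highest: East (7.20)
Lowest: Central (6.40)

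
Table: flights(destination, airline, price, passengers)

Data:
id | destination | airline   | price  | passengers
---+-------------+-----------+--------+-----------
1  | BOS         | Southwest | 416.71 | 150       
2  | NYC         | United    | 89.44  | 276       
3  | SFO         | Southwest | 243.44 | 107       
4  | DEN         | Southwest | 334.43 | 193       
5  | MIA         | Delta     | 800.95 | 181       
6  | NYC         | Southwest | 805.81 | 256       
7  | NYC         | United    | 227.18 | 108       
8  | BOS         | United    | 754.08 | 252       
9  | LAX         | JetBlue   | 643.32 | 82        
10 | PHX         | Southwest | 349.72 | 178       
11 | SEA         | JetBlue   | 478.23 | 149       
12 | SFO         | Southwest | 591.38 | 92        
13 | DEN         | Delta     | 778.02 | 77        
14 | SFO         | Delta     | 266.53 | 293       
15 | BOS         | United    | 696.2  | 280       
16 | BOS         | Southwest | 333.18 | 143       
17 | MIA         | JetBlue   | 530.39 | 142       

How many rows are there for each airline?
SELECT airline, COUNT(*) as count
FROM flights
GROUP BY airline

Result:
  Delta: 3
  JetBlue: 3
  Southwest: 7
  United: 4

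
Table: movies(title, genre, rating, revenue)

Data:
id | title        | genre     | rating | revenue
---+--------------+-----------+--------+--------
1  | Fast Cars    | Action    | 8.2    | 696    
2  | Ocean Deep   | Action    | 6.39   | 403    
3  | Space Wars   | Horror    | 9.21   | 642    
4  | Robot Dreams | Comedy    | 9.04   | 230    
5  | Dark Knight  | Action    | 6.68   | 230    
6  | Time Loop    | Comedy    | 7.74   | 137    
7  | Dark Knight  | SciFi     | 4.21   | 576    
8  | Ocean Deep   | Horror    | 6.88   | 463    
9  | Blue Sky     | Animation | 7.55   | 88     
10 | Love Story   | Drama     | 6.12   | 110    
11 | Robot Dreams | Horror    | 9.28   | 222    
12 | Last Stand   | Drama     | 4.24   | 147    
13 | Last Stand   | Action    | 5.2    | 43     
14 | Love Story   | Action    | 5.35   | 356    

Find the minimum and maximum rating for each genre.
SELECT genre, MIN(rating), MAX(rating)
FROM movies
GROUP BY genre

Result:
  Action: min=5.20, max=8.20
  Animation: min=7.55, max=7.55
  Comedy: min=7.74, max=9.04
  Drama: min=4.24, max=6.12
  Horror: min=6.88, max=9.28
  SciFi: min=4.21, max=4.21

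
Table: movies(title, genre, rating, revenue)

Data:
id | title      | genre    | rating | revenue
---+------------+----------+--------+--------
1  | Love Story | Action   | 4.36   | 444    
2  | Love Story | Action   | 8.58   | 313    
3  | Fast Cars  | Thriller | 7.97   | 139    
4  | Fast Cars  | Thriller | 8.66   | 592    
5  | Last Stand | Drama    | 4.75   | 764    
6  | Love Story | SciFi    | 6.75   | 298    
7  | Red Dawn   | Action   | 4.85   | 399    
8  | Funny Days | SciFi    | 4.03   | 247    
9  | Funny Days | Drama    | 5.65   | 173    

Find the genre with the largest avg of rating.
SELECT genre, AVG(rating) as val
FROM movies
GROUP BY genre
ORDER BY val DESC
LIMIT 1

Result: Thriller with avg(rating) = 8.32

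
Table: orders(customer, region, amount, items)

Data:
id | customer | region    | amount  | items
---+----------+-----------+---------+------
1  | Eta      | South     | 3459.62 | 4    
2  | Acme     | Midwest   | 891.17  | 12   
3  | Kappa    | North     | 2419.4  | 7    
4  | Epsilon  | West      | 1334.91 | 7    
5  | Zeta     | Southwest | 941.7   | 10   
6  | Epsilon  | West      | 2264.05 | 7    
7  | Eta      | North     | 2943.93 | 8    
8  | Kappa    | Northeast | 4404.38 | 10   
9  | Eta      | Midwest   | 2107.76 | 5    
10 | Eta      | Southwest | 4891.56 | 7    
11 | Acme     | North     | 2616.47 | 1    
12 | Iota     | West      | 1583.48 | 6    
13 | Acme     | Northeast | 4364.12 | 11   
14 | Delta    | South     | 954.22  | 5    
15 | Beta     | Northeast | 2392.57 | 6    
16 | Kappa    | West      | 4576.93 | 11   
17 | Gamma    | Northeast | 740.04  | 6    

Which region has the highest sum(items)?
SELECT region, SUM(items) as val
FROM orders
GROUP BY region
ORDER BY val DESC
LIMIT 1

Result: Northeast with sum(items) = 33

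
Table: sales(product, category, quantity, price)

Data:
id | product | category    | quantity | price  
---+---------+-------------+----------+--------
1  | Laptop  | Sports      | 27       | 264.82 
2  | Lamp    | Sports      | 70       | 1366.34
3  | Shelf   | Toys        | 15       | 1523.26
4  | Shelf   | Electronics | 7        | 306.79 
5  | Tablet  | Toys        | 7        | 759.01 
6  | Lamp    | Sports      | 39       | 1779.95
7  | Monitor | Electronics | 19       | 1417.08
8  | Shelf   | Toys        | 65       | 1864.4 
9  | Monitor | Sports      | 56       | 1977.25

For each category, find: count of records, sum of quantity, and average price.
SELECT category,
       COUNT(*) as cnt,
       SUM(quantity) as total_quantity,
       AVG(price) as avg_price
FROM sales
GROUP BY category

Result:
  Electronics: 2 records, 26 total quantity, 861.94 avg price
  Sports: 4 records, 192 total quantity, 1347.09 avg price
  Toys: 3 records, 87 total quantity, 1382.22 avg price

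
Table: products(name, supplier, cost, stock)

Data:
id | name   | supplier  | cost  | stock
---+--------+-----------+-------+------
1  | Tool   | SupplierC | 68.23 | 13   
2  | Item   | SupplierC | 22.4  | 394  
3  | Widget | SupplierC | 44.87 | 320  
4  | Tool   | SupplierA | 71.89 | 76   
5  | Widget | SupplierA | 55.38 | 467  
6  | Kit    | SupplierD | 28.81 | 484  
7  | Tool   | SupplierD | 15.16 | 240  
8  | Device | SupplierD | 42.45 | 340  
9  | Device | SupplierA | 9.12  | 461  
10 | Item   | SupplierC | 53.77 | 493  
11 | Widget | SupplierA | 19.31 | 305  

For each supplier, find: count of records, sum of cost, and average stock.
SELECT supplier,
       COUNT(*) as cnt,
       SUM(cost) as total_cost,
       AVG(stock) as avg_stock
FROM products
GROUP BY supplier

Result:
  SupplierA: 4 records, 155.70 total cost, 327.25 avg stock
  SupplierC: 4 records, 189.27 total cost, 305.00 avg stock
  SupplierD: 3 records, 86.42 total cost, 354.67 avg stock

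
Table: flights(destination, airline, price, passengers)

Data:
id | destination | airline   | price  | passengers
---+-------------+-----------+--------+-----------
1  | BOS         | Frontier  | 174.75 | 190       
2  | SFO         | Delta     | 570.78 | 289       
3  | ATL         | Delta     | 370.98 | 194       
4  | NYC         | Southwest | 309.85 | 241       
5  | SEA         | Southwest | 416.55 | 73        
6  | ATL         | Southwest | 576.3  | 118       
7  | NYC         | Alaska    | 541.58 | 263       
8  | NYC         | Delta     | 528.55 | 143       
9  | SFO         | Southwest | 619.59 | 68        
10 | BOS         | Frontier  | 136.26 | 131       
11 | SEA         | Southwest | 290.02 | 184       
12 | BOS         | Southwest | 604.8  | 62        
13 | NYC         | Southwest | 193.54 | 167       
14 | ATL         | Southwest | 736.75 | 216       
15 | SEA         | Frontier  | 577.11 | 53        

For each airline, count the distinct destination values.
SELECT airline, COUNT(DISTINCT destination)
FROM flights
GROUP BY airline

Result:
  Alaska: 1 distinct
  Delta: 3 distinct
  Frontier: 2 distinct
  Southwest: 5 distinct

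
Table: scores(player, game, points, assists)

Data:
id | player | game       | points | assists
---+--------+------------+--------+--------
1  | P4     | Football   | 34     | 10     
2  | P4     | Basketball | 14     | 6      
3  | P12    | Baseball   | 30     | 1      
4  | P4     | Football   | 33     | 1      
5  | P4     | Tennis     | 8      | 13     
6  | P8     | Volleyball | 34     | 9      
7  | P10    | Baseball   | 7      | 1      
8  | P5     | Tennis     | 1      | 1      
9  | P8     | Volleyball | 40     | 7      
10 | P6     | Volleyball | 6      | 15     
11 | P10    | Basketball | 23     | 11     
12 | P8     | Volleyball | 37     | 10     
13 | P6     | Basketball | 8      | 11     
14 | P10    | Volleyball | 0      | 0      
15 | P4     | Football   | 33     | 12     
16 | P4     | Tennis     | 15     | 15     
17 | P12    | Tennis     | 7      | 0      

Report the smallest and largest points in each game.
SELECT game, MIN(points), MAX(points)
FROM scores
GROUP BY game

Result:
  Baseball: min=7, max=30
  Basketball: min=8, max=23
  Football: min=33, max=34
  Tennis: min=1, max=15
  Volleyball: min=0, max=40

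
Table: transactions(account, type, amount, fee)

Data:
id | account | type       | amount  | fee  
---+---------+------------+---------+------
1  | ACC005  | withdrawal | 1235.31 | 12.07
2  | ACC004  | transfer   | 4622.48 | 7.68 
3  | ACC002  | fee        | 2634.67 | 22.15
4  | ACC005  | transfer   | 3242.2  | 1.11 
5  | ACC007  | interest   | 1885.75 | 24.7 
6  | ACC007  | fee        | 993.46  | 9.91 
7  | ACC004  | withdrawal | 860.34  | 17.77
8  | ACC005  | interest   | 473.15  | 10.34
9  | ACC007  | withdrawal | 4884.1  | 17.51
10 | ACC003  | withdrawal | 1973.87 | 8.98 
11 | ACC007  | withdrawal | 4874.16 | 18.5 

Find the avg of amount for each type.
SELECT type, AVG(amount) as result
FROM transactions
GROUP BY type

Result:
  fee: 1814.07
  interest: 1179.45
  transfer: 3932.34
  withdrawal: 2765.56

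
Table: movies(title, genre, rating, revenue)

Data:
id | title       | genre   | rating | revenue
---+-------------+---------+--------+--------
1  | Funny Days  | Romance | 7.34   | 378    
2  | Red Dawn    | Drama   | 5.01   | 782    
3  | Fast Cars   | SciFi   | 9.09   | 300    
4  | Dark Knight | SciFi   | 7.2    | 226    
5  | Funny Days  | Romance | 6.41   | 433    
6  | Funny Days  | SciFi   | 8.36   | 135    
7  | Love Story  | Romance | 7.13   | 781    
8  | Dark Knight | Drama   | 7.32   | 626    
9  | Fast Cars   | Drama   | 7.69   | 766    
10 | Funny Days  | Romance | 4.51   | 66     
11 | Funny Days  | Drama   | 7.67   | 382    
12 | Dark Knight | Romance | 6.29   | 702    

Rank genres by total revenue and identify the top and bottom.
SELECT genre, SUM(revenue)
FROM movies
GROUP BY genre
ORDER BY SUM(revenue)

All groups:
  SciFi: 661
  Romance: 2360
  Drama: 2556

Highest: Drama (2556)
Lowest: SciFi (661)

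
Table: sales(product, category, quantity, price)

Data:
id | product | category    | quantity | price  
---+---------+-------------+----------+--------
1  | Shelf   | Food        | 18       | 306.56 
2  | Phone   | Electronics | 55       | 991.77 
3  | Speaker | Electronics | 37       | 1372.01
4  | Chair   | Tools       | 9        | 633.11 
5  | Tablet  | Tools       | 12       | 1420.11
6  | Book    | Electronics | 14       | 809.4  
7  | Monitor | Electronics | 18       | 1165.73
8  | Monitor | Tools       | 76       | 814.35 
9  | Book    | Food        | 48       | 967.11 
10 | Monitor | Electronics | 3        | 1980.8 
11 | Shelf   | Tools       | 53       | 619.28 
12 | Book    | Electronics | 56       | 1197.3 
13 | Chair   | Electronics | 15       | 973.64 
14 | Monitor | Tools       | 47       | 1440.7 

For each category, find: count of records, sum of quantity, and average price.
SELECT category,
       COUNT(*) as cnt,
       SUM(quantity) as total_quantity,
       AVG(price) as avg_price
FROM sales
GROUP BY category

Result:
  Electronics: 7 records, 198 total quantity, 1212.95 avg price
  Food: 2 records, 66 total quantity, 636.84 avg price
  Tools: 5 records, 197 total quantity, 985.51 avg price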